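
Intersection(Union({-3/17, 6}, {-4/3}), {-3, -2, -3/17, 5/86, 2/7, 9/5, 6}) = {-3/17, 6}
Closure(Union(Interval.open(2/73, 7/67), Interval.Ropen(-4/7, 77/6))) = Interval(-4/7, 77/6)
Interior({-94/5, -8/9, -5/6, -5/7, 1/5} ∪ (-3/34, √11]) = (-3/34, √11)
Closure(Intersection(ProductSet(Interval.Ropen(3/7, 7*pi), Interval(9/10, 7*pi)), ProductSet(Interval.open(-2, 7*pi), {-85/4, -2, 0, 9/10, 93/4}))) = ProductSet(Interval(3/7, 7*pi), {9/10})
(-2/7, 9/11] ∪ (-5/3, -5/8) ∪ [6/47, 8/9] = (-5/3, -5/8) ∪ (-2/7, 8/9]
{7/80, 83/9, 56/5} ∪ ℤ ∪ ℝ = ℝ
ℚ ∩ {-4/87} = {-4/87}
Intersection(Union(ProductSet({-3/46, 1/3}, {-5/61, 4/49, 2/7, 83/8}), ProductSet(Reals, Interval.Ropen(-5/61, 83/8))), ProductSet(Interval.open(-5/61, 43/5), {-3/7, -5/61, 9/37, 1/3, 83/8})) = Union(ProductSet({-3/46, 1/3}, {-5/61, 83/8}), ProductSet(Interval.open(-5/61, 43/5), {-5/61, 9/37, 1/3}))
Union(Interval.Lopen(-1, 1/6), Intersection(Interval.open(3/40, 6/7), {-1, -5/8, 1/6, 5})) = Interval.Lopen(-1, 1/6)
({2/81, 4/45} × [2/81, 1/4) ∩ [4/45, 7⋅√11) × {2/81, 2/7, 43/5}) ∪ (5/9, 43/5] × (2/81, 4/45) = ({4/45} × {2/81}) ∪ ((5/9, 43/5] × (2/81, 4/45))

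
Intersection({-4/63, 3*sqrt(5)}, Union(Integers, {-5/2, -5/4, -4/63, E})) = {-4/63}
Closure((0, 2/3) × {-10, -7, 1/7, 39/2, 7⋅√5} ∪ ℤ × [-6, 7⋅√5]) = (ℤ × [-6, 7⋅√5]) ∪ ([0, 2/3] × {-10, -7, 1/7, 39/2, 7⋅√5})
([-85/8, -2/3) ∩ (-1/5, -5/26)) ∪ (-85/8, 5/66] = (-85/8, 5/66]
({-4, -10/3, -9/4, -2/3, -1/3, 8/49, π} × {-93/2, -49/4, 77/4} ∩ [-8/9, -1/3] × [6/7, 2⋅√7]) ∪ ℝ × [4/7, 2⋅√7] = ℝ × [4/7, 2⋅√7]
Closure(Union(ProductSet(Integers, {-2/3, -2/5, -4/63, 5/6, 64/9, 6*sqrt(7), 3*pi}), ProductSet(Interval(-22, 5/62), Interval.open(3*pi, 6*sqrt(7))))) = Union(ProductSet(Integers, {-2/3, -2/5, -4/63, 5/6, 64/9, 6*sqrt(7), 3*pi}), ProductSet(Interval(-22, 5/62), Interval(3*pi, 6*sqrt(7))))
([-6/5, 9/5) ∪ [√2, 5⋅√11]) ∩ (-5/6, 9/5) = (-5/6, 9/5)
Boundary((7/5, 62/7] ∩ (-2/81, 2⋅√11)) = {7/5, 2⋅√11}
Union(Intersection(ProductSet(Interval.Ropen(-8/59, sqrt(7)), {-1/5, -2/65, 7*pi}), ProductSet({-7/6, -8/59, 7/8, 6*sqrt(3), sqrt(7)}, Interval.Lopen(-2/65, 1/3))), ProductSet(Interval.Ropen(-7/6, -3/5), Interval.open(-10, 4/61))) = ProductSet(Interval.Ropen(-7/6, -3/5), Interval.open(-10, 4/61))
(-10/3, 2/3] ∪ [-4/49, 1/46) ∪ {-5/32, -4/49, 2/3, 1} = (-10/3, 2/3] ∪ {1}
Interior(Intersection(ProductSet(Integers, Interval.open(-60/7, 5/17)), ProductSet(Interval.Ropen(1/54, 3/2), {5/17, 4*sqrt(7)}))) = EmptySet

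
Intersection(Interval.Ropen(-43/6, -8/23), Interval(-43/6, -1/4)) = Interval.Ropen(-43/6, -8/23)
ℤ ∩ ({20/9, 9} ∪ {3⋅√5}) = {9}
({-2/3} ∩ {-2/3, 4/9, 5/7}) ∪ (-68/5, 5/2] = (-68/5, 5/2]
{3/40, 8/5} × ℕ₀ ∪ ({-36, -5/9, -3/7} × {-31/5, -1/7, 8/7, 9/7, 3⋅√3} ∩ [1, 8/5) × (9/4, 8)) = {3/40, 8/5} × ℕ₀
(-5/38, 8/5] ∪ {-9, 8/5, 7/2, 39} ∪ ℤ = ℤ ∪ (-5/38, 8/5] ∪ {7/2}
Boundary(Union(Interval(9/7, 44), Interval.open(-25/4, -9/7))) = {-25/4, -9/7, 9/7, 44}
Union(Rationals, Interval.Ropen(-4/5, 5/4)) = Union(Interval(-4/5, 5/4), Rationals)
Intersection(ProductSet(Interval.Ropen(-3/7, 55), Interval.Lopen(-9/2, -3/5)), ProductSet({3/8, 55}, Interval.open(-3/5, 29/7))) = EmptySet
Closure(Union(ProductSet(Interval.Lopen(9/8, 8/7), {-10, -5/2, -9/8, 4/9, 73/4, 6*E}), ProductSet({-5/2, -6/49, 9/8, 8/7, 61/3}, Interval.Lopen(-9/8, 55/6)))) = Union(ProductSet({-5/2, -6/49, 9/8, 8/7, 61/3}, Interval(-9/8, 55/6)), ProductSet(Interval(9/8, 8/7), {-10, -5/2, -9/8, 4/9, 73/4, 6*E}))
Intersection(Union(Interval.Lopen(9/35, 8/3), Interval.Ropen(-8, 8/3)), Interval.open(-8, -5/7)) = Interval.open(-8, -5/7)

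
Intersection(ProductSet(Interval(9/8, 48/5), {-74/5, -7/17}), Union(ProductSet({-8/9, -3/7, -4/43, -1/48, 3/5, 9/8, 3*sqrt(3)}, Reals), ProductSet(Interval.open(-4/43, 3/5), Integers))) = ProductSet({9/8, 3*sqrt(3)}, {-74/5, -7/17})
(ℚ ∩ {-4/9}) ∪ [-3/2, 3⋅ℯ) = [-3/2, 3⋅ℯ)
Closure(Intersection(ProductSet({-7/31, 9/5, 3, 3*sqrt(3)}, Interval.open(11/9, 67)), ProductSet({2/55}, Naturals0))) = EmptySet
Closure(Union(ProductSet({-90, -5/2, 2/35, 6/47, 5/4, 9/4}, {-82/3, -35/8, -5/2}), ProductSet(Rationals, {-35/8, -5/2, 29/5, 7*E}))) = Union(ProductSet({-90, -5/2, 2/35, 6/47, 5/4, 9/4}, {-82/3, -35/8, -5/2}), ProductSet(Reals, {-35/8, -5/2, 29/5, 7*E}))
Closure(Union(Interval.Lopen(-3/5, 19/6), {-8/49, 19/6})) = Interval(-3/5, 19/6)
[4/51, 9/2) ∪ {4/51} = [4/51, 9/2)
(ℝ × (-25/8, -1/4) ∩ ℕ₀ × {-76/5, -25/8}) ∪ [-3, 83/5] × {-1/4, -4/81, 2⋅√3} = [-3, 83/5] × {-1/4, -4/81, 2⋅√3}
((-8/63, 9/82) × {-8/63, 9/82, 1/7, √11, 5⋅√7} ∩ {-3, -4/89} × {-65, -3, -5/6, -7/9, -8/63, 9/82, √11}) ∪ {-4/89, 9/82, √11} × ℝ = {-4/89, 9/82, √11} × ℝ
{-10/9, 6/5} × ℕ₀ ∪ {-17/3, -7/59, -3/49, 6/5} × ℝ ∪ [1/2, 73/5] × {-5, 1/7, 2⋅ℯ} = ({-10/9, 6/5} × ℕ₀) ∪ ({-17/3, -7/59, -3/49, 6/5} × ℝ) ∪ ([1/2, 73/5] × {-5, 1/7, 2⋅ℯ})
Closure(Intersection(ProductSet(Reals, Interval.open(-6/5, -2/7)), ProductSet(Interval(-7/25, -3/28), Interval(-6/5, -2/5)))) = ProductSet(Interval(-7/25, -3/28), Interval(-6/5, -2/5))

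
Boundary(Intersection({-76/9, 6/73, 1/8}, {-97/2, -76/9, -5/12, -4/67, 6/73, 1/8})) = {-76/9, 6/73, 1/8}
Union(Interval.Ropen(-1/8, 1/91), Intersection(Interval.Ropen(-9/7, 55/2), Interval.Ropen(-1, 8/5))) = Interval.Ropen(-1, 8/5)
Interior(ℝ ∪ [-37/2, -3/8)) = (-∞, ∞)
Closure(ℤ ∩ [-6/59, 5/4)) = {0, 1}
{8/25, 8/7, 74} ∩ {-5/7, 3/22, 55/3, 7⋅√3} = ∅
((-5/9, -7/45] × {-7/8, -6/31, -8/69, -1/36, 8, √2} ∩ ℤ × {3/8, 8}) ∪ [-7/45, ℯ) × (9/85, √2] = [-7/45, ℯ) × (9/85, √2]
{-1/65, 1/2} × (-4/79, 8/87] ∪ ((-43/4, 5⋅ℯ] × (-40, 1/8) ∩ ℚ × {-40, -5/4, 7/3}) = ({-1/65, 1/2} × (-4/79, 8/87]) ∪ ((ℚ ∩ (-43/4, 5⋅ℯ]) × {-5/4})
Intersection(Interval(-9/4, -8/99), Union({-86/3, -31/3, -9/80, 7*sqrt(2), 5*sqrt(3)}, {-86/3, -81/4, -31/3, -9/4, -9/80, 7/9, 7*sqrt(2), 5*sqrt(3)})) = {-9/4, -9/80}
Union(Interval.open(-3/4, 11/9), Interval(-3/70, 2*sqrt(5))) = Interval.Lopen(-3/4, 2*sqrt(5))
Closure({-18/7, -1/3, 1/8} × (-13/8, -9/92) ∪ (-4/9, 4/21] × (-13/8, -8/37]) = ({-4/9, 4/21} × [-13/8, -8/37]) ∪ ([-4/9, 4/21] × {-13/8, -8/37}) ∪ ({-18/7, -1/3, 1/8} × [-13/8, -9/92]) ∪ ((-4/9, 4/21] × (-13/8, -8/37])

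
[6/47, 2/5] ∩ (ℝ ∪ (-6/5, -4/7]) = [6/47, 2/5]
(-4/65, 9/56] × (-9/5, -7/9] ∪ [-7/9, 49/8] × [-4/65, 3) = ([-7/9, 49/8] × [-4/65, 3)) ∪ ((-4/65, 9/56] × (-9/5, -7/9])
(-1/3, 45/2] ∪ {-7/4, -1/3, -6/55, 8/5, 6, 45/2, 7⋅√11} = {-7/4, 7⋅√11} ∪ [-1/3, 45/2]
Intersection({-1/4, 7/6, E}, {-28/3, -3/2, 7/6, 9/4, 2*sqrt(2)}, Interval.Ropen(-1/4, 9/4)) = {7/6}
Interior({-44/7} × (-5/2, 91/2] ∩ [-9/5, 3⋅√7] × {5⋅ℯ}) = ∅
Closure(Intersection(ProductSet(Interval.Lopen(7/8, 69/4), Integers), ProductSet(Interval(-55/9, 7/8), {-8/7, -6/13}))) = EmptySet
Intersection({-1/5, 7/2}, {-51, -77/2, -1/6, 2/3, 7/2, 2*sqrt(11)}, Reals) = {7/2}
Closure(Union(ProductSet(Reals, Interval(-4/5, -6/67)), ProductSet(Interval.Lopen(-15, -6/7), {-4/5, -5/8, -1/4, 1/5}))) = Union(ProductSet(Interval(-15, -6/7), {-4/5, 1/5}), ProductSet(Interval.Lopen(-15, -6/7), {-4/5, -5/8, -1/4, 1/5}), ProductSet(Reals, Interval(-4/5, -6/67)))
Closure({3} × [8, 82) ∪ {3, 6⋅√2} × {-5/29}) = ({3} × [8, 82]) ∪ ({3, 6⋅√2} × {-5/29})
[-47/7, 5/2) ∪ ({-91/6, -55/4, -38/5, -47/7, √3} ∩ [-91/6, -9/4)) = {-91/6, -55/4, -38/5} ∪ [-47/7, 5/2)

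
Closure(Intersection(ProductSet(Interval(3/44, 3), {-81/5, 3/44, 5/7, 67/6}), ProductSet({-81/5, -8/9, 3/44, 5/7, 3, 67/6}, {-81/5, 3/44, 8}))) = ProductSet({3/44, 5/7, 3}, {-81/5, 3/44})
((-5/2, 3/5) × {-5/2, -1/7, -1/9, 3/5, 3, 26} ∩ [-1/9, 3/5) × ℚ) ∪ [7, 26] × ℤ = ([7, 26] × ℤ) ∪ ([-1/9, 3/5) × {-5/2, -1/7, -1/9, 3/5, 3, 26})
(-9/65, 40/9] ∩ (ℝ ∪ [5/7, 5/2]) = (-9/65, 40/9]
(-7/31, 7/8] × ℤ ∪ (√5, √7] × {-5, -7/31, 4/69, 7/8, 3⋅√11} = ((-7/31, 7/8] × ℤ) ∪ ((√5, √7] × {-5, -7/31, 4/69, 7/8, 3⋅√11})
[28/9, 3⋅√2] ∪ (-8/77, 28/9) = (-8/77, 3⋅√2]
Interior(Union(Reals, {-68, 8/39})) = Reals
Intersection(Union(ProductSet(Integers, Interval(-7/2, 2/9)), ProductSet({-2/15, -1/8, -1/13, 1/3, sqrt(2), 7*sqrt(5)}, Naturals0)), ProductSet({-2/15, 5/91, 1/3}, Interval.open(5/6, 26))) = ProductSet({-2/15, 1/3}, Range(1, 26, 1))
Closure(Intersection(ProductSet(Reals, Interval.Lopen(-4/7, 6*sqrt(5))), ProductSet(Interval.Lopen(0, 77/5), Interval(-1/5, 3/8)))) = ProductSet(Interval(0, 77/5), Interval(-1/5, 3/8))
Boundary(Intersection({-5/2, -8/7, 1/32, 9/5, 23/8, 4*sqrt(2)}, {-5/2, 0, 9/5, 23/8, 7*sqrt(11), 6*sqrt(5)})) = {-5/2, 9/5, 23/8}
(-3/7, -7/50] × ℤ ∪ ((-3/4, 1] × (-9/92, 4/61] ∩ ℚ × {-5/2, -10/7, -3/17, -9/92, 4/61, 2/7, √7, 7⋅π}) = ((-3/7, -7/50] × ℤ) ∪ ((ℚ ∩ (-3/4, 1]) × {4/61})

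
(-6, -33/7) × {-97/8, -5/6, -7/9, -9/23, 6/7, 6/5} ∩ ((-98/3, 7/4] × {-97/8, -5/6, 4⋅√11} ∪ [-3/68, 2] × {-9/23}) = (-6, -33/7) × {-97/8, -5/6}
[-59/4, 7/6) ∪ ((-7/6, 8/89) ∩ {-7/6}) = [-59/4, 7/6)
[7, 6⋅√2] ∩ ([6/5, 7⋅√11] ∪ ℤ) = {7, 8} ∪ [7, 6⋅√2]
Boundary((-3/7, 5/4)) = {-3/7, 5/4}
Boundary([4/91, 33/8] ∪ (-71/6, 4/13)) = {-71/6, 33/8}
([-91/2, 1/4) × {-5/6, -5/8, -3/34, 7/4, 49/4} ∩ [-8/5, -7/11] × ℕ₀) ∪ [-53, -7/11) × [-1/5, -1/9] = [-53, -7/11) × [-1/5, -1/9]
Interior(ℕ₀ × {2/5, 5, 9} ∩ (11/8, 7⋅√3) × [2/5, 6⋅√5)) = ∅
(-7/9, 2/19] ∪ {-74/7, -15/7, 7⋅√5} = {-74/7, -15/7, 7⋅√5} ∪ (-7/9, 2/19]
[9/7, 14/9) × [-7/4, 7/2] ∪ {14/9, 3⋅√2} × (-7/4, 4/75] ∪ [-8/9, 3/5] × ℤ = ([-8/9, 3/5] × ℤ) ∪ ([9/7, 14/9) × [-7/4, 7/2]) ∪ ({14/9, 3⋅√2} × (-7/4, 4/75])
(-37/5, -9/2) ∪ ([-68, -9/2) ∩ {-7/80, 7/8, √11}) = (-37/5, -9/2)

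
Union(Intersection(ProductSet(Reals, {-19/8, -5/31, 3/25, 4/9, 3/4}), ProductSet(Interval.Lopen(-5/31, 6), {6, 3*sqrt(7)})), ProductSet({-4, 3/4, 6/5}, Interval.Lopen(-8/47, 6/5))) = ProductSet({-4, 3/4, 6/5}, Interval.Lopen(-8/47, 6/5))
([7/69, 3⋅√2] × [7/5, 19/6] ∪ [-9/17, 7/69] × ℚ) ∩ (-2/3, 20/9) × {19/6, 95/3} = ([7/69, 20/9) × {19/6}) ∪ ([-9/17, 7/69] × {19/6, 95/3})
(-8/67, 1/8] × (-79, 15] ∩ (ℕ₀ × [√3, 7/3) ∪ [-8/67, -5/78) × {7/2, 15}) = ((-8/67, -5/78) × {7/2, 15}) ∪ ({0} × [√3, 7/3))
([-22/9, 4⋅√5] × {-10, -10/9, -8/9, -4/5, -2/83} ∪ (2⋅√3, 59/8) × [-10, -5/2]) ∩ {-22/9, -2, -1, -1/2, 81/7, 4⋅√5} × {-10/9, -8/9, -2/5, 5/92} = {-22/9, -2, -1, -1/2, 4⋅√5} × {-10/9, -8/9}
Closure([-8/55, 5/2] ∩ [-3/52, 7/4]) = [-3/52, 7/4]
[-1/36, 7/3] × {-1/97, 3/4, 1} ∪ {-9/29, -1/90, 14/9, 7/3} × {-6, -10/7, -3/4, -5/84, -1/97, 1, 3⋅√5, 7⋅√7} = ([-1/36, 7/3] × {-1/97, 3/4, 1}) ∪ ({-9/29, -1/90, 14/9, 7/3} × {-6, -10/7, -3/4, -5/84, -1/97, 1, 3⋅√5, 7⋅√7})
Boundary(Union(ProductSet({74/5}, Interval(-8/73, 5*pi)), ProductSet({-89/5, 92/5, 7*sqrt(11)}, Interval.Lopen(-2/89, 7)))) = Union(ProductSet({74/5}, Interval(-8/73, 5*pi)), ProductSet({-89/5, 92/5, 7*sqrt(11)}, Interval(-2/89, 7)))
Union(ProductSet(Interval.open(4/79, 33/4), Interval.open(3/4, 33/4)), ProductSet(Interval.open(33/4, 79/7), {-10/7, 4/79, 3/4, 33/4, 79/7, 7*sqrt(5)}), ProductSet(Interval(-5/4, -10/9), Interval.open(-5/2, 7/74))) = Union(ProductSet(Interval(-5/4, -10/9), Interval.open(-5/2, 7/74)), ProductSet(Interval.open(4/79, 33/4), Interval.open(3/4, 33/4)), ProductSet(Interval.open(33/4, 79/7), {-10/7, 4/79, 3/4, 33/4, 79/7, 7*sqrt(5)}))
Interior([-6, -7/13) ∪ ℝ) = (-∞, ∞)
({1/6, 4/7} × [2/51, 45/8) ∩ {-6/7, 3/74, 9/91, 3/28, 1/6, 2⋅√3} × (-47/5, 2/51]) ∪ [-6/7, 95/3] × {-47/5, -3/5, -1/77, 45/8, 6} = ({1/6} × {2/51}) ∪ ([-6/7, 95/3] × {-47/5, -3/5, -1/77, 45/8, 6})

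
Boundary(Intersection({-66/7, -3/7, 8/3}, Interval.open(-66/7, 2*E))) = {-3/7, 8/3}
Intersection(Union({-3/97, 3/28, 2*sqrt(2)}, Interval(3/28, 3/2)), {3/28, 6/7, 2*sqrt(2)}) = {3/28, 6/7, 2*sqrt(2)}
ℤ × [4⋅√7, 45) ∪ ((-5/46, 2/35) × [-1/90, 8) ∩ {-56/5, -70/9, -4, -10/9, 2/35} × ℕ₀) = ℤ × [4⋅√7, 45)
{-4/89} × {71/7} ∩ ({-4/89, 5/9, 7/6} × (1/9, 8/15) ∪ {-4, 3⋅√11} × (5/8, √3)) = ∅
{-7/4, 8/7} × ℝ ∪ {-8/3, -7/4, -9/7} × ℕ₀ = ({-7/4, 8/7} × ℝ) ∪ ({-8/3, -7/4, -9/7} × ℕ₀)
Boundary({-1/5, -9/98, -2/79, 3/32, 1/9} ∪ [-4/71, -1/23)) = {-1/5, -9/98, -4/71, -1/23, -2/79, 3/32, 1/9}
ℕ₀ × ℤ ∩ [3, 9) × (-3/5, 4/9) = {3, 4, …, 8} × {0}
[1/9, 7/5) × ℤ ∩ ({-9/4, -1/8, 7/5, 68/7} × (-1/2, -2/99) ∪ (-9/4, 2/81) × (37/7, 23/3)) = ∅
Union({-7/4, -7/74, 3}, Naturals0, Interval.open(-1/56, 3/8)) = Union({-7/4, -7/74}, Interval.open(-1/56, 3/8), Naturals0)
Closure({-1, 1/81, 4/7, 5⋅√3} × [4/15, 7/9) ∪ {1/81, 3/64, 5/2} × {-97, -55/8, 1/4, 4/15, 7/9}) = ({1/81, 3/64, 5/2} × {-97, -55/8, 1/4, 4/15, 7/9}) ∪ ({-1, 1/81, 4/7, 5⋅√3} × [4/15, 7/9])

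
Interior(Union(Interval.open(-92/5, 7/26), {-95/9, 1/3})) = Interval.open(-92/5, 7/26)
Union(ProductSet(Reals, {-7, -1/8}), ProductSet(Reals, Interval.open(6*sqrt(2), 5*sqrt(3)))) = ProductSet(Reals, Union({-7, -1/8}, Interval.open(6*sqrt(2), 5*sqrt(3))))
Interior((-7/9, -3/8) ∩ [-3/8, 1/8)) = ∅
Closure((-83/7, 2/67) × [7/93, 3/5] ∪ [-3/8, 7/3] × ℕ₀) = ([-3/8, 7/3] × ℕ₀) ∪ ([-83/7, 2/67] × [7/93, 3/5])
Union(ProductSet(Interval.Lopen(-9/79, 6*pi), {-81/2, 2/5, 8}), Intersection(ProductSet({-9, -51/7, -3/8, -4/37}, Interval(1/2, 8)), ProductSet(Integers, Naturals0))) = Union(ProductSet({-9}, Range(1, 9, 1)), ProductSet(Interval.Lopen(-9/79, 6*pi), {-81/2, 2/5, 8}))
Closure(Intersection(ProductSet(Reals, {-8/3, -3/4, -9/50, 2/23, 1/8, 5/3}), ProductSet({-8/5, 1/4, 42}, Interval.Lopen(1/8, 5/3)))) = ProductSet({-8/5, 1/4, 42}, {5/3})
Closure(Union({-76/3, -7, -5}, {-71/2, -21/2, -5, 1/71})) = {-71/2, -76/3, -21/2, -7, -5, 1/71}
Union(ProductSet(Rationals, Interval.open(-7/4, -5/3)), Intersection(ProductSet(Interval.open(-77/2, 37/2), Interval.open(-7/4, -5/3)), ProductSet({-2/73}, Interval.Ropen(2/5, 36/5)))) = ProductSet(Rationals, Interval.open(-7/4, -5/3))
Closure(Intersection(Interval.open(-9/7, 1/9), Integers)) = Range(-1, 1, 1)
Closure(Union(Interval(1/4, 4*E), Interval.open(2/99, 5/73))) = Union(Interval(2/99, 5/73), Interval(1/4, 4*E))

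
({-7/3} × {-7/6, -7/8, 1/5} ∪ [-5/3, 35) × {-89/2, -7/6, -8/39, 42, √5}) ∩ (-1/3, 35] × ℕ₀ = (-1/3, 35) × {42}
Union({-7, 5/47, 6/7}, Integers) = Union({5/47, 6/7}, Integers)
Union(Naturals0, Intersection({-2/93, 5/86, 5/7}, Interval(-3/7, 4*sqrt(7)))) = Union({-2/93, 5/86, 5/7}, Naturals0)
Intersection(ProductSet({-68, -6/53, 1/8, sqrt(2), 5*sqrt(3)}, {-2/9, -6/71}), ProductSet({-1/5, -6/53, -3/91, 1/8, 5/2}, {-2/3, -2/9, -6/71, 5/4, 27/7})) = ProductSet({-6/53, 1/8}, {-2/9, -6/71})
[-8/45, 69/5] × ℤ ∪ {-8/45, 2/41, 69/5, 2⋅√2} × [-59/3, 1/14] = ([-8/45, 69/5] × ℤ) ∪ ({-8/45, 2/41, 69/5, 2⋅√2} × [-59/3, 1/14])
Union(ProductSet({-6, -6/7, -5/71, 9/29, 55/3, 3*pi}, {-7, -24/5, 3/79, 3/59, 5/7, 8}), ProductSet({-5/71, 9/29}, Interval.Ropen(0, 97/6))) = Union(ProductSet({-5/71, 9/29}, Interval.Ropen(0, 97/6)), ProductSet({-6, -6/7, -5/71, 9/29, 55/3, 3*pi}, {-7, -24/5, 3/79, 3/59, 5/7, 8}))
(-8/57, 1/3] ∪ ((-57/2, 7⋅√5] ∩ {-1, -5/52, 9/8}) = {-1, 9/8} ∪ (-8/57, 1/3]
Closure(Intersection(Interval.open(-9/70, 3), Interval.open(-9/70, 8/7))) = Interval(-9/70, 8/7)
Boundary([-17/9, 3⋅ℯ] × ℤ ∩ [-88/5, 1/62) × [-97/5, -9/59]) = [-17/9, 1/62] × {-19, -18, …, -1}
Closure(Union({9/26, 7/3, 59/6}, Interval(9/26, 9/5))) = Union({7/3, 59/6}, Interval(9/26, 9/5))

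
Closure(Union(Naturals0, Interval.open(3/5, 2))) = Union(Complement(Naturals0, Interval.open(3/5, 2)), Interval(3/5, 2), Naturals0)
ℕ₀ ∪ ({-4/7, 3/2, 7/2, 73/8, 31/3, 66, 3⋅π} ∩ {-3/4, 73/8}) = ℕ₀ ∪ {73/8}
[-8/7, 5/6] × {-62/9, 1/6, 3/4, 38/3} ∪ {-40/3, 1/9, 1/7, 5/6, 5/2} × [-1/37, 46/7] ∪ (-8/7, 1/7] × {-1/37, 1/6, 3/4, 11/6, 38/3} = ([-8/7, 5/6] × {-62/9, 1/6, 3/4, 38/3}) ∪ ({-40/3, 1/9, 1/7, 5/6, 5/2} × [-1/37, 46/7]) ∪ ((-8/7, 1/7] × {-1/37, 1/6, 3/4, 11/6, 38/3})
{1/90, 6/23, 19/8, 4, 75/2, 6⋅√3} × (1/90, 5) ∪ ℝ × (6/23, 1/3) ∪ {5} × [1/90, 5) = (ℝ × (6/23, 1/3)) ∪ ({5} × [1/90, 5)) ∪ ({1/90, 6/23, 19/8, 4, 75/2, 6⋅√3} × (1/90, 5))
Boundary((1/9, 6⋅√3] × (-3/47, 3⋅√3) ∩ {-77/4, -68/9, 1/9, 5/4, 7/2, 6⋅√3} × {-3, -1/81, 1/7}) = {5/4, 7/2, 6⋅√3} × {-1/81, 1/7}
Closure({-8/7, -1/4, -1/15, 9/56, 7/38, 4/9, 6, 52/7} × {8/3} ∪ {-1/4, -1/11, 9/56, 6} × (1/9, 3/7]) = ({-1/4, -1/11, 9/56, 6} × [1/9, 3/7]) ∪ ({-8/7, -1/4, -1/15, 9/56, 7/38, 4/9, 6, 52/7} × {8/3})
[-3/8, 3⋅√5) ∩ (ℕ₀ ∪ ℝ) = [-3/8, 3⋅√5)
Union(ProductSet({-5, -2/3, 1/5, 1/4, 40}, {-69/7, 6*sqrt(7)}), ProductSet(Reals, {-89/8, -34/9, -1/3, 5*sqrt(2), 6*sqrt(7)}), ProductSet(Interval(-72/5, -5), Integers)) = Union(ProductSet({-5, -2/3, 1/5, 1/4, 40}, {-69/7, 6*sqrt(7)}), ProductSet(Interval(-72/5, -5), Integers), ProductSet(Reals, {-89/8, -34/9, -1/3, 5*sqrt(2), 6*sqrt(7)}))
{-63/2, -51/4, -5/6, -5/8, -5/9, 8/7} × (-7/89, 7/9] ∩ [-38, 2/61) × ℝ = {-63/2, -51/4, -5/6, -5/8, -5/9} × (-7/89, 7/9]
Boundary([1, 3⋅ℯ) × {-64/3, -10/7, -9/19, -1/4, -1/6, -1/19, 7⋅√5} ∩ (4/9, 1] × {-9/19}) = {1} × {-9/19}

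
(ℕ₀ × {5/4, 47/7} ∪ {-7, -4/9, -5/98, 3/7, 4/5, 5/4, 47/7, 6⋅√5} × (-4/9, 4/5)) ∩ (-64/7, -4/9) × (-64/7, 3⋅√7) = {-7} × (-4/9, 4/5)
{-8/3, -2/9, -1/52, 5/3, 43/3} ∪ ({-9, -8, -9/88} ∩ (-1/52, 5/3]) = {-8/3, -2/9, -1/52, 5/3, 43/3}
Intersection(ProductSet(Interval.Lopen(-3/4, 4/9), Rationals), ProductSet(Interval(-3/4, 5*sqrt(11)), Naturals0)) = ProductSet(Interval.Lopen(-3/4, 4/9), Naturals0)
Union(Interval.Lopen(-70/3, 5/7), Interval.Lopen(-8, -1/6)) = Interval.Lopen(-70/3, 5/7)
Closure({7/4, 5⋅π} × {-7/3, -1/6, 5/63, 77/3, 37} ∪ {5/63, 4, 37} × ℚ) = ({5/63, 4, 37} × ℝ) ∪ ({7/4, 5⋅π} × {-7/3, -1/6, 5/63, 77/3, 37})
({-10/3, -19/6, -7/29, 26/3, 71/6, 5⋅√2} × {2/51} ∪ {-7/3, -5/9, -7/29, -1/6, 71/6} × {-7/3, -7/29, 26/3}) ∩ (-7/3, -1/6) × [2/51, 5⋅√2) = {-7/29} × {2/51}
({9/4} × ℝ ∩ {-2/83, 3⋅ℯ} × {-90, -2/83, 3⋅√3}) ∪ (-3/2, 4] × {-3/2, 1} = (-3/2, 4] × {-3/2, 1}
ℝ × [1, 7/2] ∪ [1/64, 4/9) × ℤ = ([1/64, 4/9) × ℤ) ∪ (ℝ × [1, 7/2])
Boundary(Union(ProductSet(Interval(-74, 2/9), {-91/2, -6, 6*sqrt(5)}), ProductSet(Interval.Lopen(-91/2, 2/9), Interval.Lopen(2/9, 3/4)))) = Union(ProductSet({-91/2, 2/9}, Interval(2/9, 3/4)), ProductSet(Interval(-74, 2/9), {-91/2, -6, 6*sqrt(5)}), ProductSet(Interval(-91/2, 2/9), {2/9, 3/4}))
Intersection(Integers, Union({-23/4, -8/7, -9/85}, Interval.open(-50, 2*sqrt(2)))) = Range(-49, 3, 1)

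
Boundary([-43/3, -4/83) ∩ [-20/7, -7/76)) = {-20/7, -7/76}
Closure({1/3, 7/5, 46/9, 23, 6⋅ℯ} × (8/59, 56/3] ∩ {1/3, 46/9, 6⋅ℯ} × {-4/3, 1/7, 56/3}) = {1/3, 46/9, 6⋅ℯ} × {1/7, 56/3}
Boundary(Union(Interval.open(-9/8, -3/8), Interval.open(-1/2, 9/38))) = {-9/8, 9/38}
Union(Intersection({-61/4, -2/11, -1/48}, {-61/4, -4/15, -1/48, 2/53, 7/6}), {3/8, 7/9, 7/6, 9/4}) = {-61/4, -1/48, 3/8, 7/9, 7/6, 9/4}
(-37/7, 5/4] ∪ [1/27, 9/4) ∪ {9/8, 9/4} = (-37/7, 9/4]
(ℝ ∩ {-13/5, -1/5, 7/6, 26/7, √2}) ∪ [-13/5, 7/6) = [-13/5, 7/6] ∪ {26/7, √2}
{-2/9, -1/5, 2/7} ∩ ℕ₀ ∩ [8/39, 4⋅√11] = ∅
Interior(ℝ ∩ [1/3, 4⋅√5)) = (1/3, 4⋅√5)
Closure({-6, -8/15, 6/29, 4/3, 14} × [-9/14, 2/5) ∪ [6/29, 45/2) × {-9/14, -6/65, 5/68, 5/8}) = ([6/29, 45/2] × {-9/14, -6/65, 5/68, 5/8}) ∪ ({-6, -8/15, 6/29, 4/3, 14} × [-9/14, 2/5])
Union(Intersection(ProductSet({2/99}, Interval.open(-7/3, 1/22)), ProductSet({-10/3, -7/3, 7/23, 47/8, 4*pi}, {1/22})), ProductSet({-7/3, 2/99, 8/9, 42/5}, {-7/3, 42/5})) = ProductSet({-7/3, 2/99, 8/9, 42/5}, {-7/3, 42/5})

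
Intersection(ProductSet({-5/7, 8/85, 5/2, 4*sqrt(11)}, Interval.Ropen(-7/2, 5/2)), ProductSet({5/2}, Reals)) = ProductSet({5/2}, Interval.Ropen(-7/2, 5/2))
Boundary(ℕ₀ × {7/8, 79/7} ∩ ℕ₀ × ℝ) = ℕ₀ × {7/8, 79/7}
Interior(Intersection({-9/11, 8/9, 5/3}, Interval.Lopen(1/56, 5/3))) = EmptySet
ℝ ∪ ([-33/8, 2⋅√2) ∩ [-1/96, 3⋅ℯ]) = (-∞, ∞)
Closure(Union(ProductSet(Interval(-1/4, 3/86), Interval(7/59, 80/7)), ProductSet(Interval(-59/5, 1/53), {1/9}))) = Union(ProductSet(Interval(-59/5, 1/53), {1/9}), ProductSet(Interval(-1/4, 3/86), Interval(7/59, 80/7)))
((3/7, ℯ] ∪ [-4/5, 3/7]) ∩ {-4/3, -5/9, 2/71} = {-5/9, 2/71}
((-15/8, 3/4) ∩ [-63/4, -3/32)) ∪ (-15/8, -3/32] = (-15/8, -3/32]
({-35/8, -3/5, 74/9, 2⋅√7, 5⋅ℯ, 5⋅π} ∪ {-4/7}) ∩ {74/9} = {74/9}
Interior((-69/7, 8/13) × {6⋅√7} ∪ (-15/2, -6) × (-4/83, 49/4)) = (-15/2, -6) × (-4/83, 49/4)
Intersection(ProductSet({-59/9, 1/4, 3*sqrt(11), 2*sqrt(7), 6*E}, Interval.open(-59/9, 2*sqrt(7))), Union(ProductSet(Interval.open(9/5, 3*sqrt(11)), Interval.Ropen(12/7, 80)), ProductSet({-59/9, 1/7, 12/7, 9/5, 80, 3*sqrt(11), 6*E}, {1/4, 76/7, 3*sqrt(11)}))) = Union(ProductSet({2*sqrt(7)}, Interval.Ropen(12/7, 2*sqrt(7))), ProductSet({-59/9, 3*sqrt(11), 6*E}, {1/4}))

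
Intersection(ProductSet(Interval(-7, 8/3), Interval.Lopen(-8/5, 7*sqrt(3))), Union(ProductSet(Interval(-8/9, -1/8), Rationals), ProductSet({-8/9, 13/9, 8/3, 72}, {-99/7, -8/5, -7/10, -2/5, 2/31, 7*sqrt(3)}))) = Union(ProductSet({-8/9, 13/9, 8/3}, {-7/10, -2/5, 2/31, 7*sqrt(3)}), ProductSet(Interval(-8/9, -1/8), Intersection(Interval.Lopen(-8/5, 7*sqrt(3)), Rationals)))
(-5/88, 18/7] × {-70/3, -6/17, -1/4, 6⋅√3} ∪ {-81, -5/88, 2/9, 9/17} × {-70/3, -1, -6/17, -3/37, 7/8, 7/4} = ({-81, -5/88, 2/9, 9/17} × {-70/3, -1, -6/17, -3/37, 7/8, 7/4}) ∪ ((-5/88, 18/7] × {-70/3, -6/17, -1/4, 6⋅√3})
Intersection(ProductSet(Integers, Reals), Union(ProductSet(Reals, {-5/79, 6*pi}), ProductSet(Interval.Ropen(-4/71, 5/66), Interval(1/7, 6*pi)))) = Union(ProductSet(Integers, {-5/79, 6*pi}), ProductSet(Range(0, 1, 1), Interval(1/7, 6*pi)))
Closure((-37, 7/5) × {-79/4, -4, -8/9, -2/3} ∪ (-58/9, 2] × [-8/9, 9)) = ({-58/9, 2} × [-8/9, 9]) ∪ ([-58/9, 2] × {-8/9, 9}) ∪ ([-37, 7/5] × {-79/4, -4, -8/9}) ∪ ([-37, 7/5) × {-79/4, -4, -8/9, -2/3}) ∪ ((-58/9, 2] × [-8/9, 9))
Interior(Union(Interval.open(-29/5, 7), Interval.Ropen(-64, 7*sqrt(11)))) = Interval.open(-64, 7*sqrt(11))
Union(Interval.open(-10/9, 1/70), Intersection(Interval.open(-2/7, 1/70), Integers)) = Union(Interval.open(-10/9, 1/70), Range(0, 1, 1))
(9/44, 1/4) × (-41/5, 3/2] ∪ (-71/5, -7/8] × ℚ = ((-71/5, -7/8] × ℚ) ∪ ((9/44, 1/4) × (-41/5, 3/2])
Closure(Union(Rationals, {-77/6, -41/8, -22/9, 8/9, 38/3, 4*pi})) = Reals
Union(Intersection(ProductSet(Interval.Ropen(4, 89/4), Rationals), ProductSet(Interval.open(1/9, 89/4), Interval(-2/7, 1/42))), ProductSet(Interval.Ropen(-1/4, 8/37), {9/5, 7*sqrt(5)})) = Union(ProductSet(Interval.Ropen(-1/4, 8/37), {9/5, 7*sqrt(5)}), ProductSet(Interval.Ropen(4, 89/4), Intersection(Interval(-2/7, 1/42), Rationals)))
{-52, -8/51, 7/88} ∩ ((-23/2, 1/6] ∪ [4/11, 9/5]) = {-8/51, 7/88}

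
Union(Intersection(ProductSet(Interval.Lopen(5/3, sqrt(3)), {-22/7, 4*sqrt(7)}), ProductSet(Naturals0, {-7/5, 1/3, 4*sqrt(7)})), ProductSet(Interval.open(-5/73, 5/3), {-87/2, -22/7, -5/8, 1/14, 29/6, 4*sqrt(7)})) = ProductSet(Interval.open(-5/73, 5/3), {-87/2, -22/7, -5/8, 1/14, 29/6, 4*sqrt(7)})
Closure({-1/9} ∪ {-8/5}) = {-8/5, -1/9}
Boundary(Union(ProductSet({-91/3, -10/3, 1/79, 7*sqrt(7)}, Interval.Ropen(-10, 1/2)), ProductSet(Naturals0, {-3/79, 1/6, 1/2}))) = Union(ProductSet({-91/3, -10/3, 1/79, 7*sqrt(7)}, Interval(-10, 1/2)), ProductSet(Naturals0, {-3/79, 1/6, 1/2}))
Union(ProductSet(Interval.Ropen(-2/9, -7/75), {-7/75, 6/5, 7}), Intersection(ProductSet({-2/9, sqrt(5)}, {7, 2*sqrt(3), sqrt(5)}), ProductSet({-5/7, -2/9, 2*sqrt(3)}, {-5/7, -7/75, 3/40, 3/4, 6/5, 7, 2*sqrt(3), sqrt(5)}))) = Union(ProductSet({-2/9}, {7, 2*sqrt(3), sqrt(5)}), ProductSet(Interval.Ropen(-2/9, -7/75), {-7/75, 6/5, 7}))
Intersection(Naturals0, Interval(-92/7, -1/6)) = EmptySet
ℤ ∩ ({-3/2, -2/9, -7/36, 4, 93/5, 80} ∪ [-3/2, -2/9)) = {-1} ∪ {4, 80}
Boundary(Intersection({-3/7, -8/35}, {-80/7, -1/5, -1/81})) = EmptySet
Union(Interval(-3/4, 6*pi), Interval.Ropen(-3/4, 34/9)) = Interval(-3/4, 6*pi)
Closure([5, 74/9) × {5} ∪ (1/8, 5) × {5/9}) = ([1/8, 5] × {5/9}) ∪ ([5, 74/9] × {5})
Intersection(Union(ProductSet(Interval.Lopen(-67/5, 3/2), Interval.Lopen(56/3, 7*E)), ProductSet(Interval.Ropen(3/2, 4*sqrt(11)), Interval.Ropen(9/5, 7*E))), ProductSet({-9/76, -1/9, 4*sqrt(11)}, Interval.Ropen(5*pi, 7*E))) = ProductSet({-9/76, -1/9}, Interval.open(56/3, 7*E))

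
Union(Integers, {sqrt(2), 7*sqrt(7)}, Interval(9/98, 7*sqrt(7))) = Union(Integers, Interval(9/98, 7*sqrt(7)))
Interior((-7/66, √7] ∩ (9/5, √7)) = (9/5, √7)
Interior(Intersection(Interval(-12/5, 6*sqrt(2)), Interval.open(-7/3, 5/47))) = Interval.open(-7/3, 5/47)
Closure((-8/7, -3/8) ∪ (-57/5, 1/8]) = [-57/5, 1/8]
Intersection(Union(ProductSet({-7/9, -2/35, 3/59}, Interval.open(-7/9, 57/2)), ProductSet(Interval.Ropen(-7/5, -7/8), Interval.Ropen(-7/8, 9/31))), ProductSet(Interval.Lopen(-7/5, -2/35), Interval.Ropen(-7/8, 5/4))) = Union(ProductSet({-7/9, -2/35}, Interval.open(-7/9, 5/4)), ProductSet(Interval.open(-7/5, -7/8), Interval.Ropen(-7/8, 9/31)))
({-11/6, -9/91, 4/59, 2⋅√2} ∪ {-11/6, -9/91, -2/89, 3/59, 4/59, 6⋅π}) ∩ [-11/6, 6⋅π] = {-11/6, -9/91, -2/89, 3/59, 4/59, 2⋅√2, 6⋅π}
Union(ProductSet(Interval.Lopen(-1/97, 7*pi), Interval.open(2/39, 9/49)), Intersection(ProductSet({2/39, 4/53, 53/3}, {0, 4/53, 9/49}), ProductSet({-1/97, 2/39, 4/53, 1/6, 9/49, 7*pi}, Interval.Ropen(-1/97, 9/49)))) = Union(ProductSet({2/39, 4/53}, {0, 4/53}), ProductSet(Interval.Lopen(-1/97, 7*pi), Interval.open(2/39, 9/49)))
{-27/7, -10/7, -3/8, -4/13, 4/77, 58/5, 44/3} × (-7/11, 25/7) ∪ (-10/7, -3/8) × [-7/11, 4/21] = ((-10/7, -3/8) × [-7/11, 4/21]) ∪ ({-27/7, -10/7, -3/8, -4/13, 4/77, 58/5, 44/3} × (-7/11, 25/7))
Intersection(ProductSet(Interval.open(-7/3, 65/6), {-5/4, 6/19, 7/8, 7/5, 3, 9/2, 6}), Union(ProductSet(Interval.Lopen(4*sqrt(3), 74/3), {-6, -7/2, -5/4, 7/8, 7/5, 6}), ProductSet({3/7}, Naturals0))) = Union(ProductSet({3/7}, {3, 6}), ProductSet(Interval.open(4*sqrt(3), 65/6), {-5/4, 7/8, 7/5, 6}))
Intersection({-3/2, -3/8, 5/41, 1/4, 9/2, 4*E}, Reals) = {-3/2, -3/8, 5/41, 1/4, 9/2, 4*E}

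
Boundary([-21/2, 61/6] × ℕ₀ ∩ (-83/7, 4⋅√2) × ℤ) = [-21/2, 4⋅√2] × ℕ₀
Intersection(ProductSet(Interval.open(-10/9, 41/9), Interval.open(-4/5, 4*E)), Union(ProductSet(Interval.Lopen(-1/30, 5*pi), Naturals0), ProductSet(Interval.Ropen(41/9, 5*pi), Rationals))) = ProductSet(Interval.open(-1/30, 41/9), Range(0, 11, 1))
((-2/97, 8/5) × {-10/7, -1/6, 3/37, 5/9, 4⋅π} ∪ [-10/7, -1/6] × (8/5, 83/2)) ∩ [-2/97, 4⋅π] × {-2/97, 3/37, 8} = (-2/97, 8/5) × {3/37}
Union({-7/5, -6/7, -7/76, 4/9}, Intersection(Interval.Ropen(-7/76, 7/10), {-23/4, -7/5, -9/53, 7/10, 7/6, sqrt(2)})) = {-7/5, -6/7, -7/76, 4/9}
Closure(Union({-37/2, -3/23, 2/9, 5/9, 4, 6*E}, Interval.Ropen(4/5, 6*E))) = Union({-37/2, -3/23, 2/9, 5/9}, Interval(4/5, 6*E))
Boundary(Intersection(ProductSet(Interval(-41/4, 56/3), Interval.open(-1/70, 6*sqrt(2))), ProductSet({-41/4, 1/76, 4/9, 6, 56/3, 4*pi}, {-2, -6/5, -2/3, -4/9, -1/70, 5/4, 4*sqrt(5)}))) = ProductSet({-41/4, 1/76, 4/9, 6, 56/3, 4*pi}, {5/4})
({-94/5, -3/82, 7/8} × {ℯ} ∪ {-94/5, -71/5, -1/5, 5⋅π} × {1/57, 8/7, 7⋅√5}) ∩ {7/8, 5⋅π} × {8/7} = {5⋅π} × {8/7}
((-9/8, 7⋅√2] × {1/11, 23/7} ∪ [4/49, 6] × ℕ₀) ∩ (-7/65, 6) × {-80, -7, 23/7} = (-7/65, 6) × {23/7}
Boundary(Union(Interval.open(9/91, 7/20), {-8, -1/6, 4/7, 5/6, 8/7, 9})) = {-8, -1/6, 9/91, 7/20, 4/7, 5/6, 8/7, 9}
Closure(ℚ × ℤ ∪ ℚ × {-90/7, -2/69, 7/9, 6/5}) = ℝ × (ℤ ∪ {-90/7, -2/69, 7/9, 6/5})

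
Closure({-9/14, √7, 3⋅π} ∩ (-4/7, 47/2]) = {√7, 3⋅π}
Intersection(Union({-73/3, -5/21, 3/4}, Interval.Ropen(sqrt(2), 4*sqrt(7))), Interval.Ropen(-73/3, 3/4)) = {-73/3, -5/21}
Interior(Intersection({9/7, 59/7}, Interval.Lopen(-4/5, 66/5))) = EmptySet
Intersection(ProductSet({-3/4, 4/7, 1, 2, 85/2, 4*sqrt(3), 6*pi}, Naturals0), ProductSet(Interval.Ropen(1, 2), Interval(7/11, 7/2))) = ProductSet({1}, Range(1, 4, 1))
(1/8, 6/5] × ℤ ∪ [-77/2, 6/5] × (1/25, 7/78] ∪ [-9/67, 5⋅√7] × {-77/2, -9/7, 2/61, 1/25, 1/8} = ((1/8, 6/5] × ℤ) ∪ ([-77/2, 6/5] × (1/25, 7/78]) ∪ ([-9/67, 5⋅√7] × {-77/2, -9/7, 2/61, 1/25, 1/8})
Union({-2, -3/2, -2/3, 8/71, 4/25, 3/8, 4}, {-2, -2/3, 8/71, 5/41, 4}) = {-2, -3/2, -2/3, 8/71, 5/41, 4/25, 3/8, 4}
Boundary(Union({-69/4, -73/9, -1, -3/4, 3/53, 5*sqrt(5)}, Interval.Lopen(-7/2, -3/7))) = {-69/4, -73/9, -7/2, -3/7, 3/53, 5*sqrt(5)}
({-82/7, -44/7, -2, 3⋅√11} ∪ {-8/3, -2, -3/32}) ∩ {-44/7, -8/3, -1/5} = {-44/7, -8/3}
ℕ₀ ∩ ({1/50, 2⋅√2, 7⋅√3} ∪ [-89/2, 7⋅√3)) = {0, 1, …, 12}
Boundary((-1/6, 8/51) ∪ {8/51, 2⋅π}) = {-1/6, 8/51, 2⋅π}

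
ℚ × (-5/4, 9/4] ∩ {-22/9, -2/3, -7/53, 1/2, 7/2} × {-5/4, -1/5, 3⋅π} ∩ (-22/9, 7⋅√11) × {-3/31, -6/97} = ∅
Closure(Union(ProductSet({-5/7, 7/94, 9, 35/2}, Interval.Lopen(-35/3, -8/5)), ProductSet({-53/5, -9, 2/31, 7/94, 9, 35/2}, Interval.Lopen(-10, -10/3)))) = Union(ProductSet({-5/7, 7/94, 9, 35/2}, Interval(-35/3, -8/5)), ProductSet({-53/5, -9, 2/31, 7/94, 9, 35/2}, Interval(-10, -10/3)))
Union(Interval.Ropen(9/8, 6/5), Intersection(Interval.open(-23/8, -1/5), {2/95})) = Interval.Ropen(9/8, 6/5)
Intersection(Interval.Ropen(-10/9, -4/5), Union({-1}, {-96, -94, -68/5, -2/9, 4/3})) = {-1}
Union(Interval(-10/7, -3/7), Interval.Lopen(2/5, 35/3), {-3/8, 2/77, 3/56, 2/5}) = Union({-3/8, 2/77, 3/56}, Interval(-10/7, -3/7), Interval(2/5, 35/3))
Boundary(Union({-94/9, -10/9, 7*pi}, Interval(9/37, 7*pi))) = {-94/9, -10/9, 9/37, 7*pi}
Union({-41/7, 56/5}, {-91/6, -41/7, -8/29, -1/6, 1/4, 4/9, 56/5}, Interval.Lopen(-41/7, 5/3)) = Union({-91/6, 56/5}, Interval(-41/7, 5/3))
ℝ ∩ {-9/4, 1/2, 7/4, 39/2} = {-9/4, 1/2, 7/4, 39/2}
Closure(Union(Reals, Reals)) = Reals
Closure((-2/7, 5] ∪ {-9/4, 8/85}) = {-9/4} ∪ [-2/7, 5]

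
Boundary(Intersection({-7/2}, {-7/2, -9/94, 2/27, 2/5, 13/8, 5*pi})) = {-7/2}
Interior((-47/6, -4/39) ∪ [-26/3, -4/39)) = (-26/3, -4/39)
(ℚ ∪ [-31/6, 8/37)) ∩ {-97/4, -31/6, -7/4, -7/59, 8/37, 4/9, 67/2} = {-97/4, -31/6, -7/4, -7/59, 8/37, 4/9, 67/2}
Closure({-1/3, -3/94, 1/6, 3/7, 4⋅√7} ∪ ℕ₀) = {-1/3, -3/94, 1/6, 3/7, 4⋅√7} ∪ ℕ₀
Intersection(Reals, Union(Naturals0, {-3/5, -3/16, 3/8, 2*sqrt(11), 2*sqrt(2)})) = Union({-3/5, -3/16, 3/8, 2*sqrt(11), 2*sqrt(2)}, Naturals0)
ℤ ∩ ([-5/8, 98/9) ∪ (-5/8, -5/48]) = {0, 1, …, 10}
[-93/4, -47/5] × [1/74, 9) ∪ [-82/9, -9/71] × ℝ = ([-82/9, -9/71] × ℝ) ∪ ([-93/4, -47/5] × [1/74, 9))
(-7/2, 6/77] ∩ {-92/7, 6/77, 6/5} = {6/77}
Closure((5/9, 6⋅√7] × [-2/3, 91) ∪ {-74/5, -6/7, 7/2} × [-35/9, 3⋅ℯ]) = ({-74/5, -6/7, 7/2} × [-35/9, 3⋅ℯ]) ∪ ({5/9, 6⋅√7} × [-2/3, 91]) ∪ ([5/9, 6⋅√7] × {-2/3, 91}) ∪ ((5/9, 6⋅√7] × [-2/3, 91))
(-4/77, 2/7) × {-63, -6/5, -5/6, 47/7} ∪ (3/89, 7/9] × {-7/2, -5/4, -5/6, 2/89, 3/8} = ((-4/77, 2/7) × {-63, -6/5, -5/6, 47/7}) ∪ ((3/89, 7/9] × {-7/2, -5/4, -5/6, 2/89, 3/8})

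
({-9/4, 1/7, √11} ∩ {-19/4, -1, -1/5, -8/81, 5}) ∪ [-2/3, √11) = [-2/3, √11)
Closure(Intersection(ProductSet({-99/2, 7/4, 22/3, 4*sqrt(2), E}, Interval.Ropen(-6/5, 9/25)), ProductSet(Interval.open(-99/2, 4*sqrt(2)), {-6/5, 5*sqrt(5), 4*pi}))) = ProductSet({7/4, E}, {-6/5})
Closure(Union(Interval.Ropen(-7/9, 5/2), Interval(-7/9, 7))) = Interval(-7/9, 7)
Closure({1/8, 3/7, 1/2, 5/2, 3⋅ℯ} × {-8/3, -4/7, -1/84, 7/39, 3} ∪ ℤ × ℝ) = (ℤ × ℝ) ∪ ({1/8, 3/7, 1/2, 5/2, 3⋅ℯ} × {-8/3, -4/7, -1/84, 7/39, 3})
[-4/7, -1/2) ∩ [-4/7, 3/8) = [-4/7, -1/2)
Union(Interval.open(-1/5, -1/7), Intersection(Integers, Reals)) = Union(Integers, Interval.open(-1/5, -1/7))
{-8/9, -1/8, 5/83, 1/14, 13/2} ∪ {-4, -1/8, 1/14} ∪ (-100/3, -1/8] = (-100/3, -1/8] ∪ {5/83, 1/14, 13/2}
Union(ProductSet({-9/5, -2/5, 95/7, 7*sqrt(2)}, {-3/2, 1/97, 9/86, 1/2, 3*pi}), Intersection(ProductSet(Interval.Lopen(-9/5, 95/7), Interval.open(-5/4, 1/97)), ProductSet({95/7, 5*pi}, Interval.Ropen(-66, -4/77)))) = Union(ProductSet({95/7}, Interval.open(-5/4, -4/77)), ProductSet({-9/5, -2/5, 95/7, 7*sqrt(2)}, {-3/2, 1/97, 9/86, 1/2, 3*pi}))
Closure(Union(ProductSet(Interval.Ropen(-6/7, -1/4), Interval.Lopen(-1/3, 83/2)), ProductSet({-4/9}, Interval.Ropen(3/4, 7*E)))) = Union(ProductSet({-6/7, -1/4}, Interval(-1/3, 83/2)), ProductSet(Interval(-6/7, -1/4), {-1/3, 83/2}), ProductSet(Interval.Ropen(-6/7, -1/4), Interval.Lopen(-1/3, 83/2)))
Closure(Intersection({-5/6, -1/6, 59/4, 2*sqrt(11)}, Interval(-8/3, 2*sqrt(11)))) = {-5/6, -1/6, 2*sqrt(11)}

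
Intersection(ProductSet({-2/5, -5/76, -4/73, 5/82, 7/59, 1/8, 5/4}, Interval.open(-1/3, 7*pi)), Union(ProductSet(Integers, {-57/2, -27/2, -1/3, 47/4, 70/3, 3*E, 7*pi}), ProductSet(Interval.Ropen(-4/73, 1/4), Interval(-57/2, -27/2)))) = EmptySet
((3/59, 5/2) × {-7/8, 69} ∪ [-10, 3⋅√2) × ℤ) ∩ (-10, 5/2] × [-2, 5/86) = ((3/59, 5/2) × {-7/8}) ∪ ((-10, 5/2] × {-2, -1, 0})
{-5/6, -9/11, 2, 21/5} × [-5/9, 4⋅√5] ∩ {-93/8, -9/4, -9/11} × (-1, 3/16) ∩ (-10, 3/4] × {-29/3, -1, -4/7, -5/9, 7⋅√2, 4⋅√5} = {-9/11} × {-5/9}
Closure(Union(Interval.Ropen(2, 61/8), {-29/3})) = Union({-29/3}, Interval(2, 61/8))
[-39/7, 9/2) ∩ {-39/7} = {-39/7}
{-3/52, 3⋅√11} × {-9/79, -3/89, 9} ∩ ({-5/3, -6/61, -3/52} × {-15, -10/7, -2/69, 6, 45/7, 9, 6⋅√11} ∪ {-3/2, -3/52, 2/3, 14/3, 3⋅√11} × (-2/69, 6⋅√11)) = {-3/52, 3⋅√11} × {9}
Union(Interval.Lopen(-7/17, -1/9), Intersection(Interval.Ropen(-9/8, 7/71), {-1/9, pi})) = Interval.Lopen(-7/17, -1/9)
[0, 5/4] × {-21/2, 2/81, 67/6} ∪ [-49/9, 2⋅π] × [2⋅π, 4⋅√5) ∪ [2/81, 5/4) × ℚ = ([2/81, 5/4) × ℚ) ∪ ([0, 5/4] × {-21/2, 2/81, 67/6}) ∪ ([-49/9, 2⋅π] × [2⋅π, 4⋅√5))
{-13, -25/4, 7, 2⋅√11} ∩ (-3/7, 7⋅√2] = {7, 2⋅√11}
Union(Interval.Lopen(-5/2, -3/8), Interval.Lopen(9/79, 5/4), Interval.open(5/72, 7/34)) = Union(Interval.Lopen(-5/2, -3/8), Interval.Lopen(5/72, 5/4))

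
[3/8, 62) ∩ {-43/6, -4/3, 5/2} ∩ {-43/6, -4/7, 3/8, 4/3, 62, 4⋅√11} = ∅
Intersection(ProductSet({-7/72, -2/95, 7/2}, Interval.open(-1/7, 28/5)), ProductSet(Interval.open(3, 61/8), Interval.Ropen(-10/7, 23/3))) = ProductSet({7/2}, Interval.open(-1/7, 28/5))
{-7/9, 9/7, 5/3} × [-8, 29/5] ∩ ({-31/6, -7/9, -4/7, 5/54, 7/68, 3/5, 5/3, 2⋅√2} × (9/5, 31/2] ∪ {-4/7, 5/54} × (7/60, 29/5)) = {-7/9, 5/3} × (9/5, 29/5]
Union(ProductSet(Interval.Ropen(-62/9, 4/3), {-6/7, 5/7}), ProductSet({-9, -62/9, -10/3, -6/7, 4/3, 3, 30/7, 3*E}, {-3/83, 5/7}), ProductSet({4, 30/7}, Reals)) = Union(ProductSet({4, 30/7}, Reals), ProductSet({-9, -62/9, -10/3, -6/7, 4/3, 3, 30/7, 3*E}, {-3/83, 5/7}), ProductSet(Interval.Ropen(-62/9, 4/3), {-6/7, 5/7}))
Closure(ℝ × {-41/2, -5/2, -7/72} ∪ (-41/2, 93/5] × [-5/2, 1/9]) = ((-∞, ∞) × {-41/2, -5/2, -7/72}) ∪ ([-41/2, 93/5] × [-5/2, 1/9])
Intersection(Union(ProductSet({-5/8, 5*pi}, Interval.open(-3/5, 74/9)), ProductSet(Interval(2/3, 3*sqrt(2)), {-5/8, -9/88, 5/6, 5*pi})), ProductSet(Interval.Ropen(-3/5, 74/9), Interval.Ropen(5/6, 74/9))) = ProductSet(Interval(2/3, 3*sqrt(2)), {5/6})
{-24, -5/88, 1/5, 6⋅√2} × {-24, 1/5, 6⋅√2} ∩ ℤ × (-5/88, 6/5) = {-24} × {1/5}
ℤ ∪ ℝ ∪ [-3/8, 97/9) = (-∞, ∞)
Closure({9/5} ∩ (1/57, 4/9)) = ∅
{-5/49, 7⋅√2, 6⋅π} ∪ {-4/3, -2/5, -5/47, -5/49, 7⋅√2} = {-4/3, -2/5, -5/47, -5/49, 7⋅√2, 6⋅π}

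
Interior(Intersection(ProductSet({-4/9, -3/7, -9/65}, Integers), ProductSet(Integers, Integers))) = EmptySet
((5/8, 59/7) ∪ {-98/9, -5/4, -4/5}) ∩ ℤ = {1, 2, …, 8}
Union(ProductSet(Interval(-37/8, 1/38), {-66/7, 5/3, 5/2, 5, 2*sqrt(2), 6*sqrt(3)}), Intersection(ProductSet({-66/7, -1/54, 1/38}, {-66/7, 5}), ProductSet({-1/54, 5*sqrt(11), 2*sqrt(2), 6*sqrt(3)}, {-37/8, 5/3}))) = ProductSet(Interval(-37/8, 1/38), {-66/7, 5/3, 5/2, 5, 2*sqrt(2), 6*sqrt(3)})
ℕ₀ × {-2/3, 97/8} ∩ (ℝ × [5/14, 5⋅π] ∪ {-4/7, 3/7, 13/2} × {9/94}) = ℕ₀ × {97/8}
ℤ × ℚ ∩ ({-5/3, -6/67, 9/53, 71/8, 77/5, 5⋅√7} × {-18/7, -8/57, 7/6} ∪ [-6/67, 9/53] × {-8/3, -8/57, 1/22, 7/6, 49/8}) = {0} × {-8/3, -8/57, 1/22, 7/6, 49/8}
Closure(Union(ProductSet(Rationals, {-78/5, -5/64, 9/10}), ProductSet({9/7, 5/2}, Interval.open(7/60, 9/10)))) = Union(ProductSet({9/7, 5/2}, Interval(7/60, 9/10)), ProductSet(Reals, {-78/5, -5/64, 9/10}))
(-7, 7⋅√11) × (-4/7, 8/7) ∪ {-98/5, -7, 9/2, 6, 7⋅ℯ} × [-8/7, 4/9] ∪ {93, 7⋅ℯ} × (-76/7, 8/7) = ({93, 7⋅ℯ} × (-76/7, 8/7)) ∪ ({-98/5, -7, 9/2, 6, 7⋅ℯ} × [-8/7, 4/9]) ∪ ((-7, 7⋅√11) × (-4/7, 8/7))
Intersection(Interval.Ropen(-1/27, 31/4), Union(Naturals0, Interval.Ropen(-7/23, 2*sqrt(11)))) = Union(Interval.Ropen(-1/27, 2*sqrt(11)), Range(0, 8, 1))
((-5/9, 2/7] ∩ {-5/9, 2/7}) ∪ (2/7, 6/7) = [2/7, 6/7)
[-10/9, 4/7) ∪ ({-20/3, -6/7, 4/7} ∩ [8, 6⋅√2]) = [-10/9, 4/7)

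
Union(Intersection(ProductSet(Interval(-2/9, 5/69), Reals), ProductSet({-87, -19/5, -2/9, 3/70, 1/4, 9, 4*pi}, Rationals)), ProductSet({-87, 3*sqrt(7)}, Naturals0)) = Union(ProductSet({-87, 3*sqrt(7)}, Naturals0), ProductSet({-2/9, 3/70}, Rationals))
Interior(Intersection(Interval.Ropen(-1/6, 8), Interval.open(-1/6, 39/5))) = Interval.open(-1/6, 39/5)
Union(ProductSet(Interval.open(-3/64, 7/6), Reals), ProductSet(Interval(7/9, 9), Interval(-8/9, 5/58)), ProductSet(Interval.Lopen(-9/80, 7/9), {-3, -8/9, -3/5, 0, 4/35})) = Union(ProductSet(Interval.Lopen(-9/80, 7/9), {-3, -8/9, -3/5, 0, 4/35}), ProductSet(Interval.open(-3/64, 7/6), Reals), ProductSet(Interval(7/9, 9), Interval(-8/9, 5/58)))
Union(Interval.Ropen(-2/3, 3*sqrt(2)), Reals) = Interval(-oo, oo)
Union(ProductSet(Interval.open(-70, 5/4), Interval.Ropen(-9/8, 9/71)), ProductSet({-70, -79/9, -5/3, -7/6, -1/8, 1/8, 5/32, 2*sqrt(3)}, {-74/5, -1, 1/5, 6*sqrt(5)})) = Union(ProductSet({-70, -79/9, -5/3, -7/6, -1/8, 1/8, 5/32, 2*sqrt(3)}, {-74/5, -1, 1/5, 6*sqrt(5)}), ProductSet(Interval.open(-70, 5/4), Interval.Ropen(-9/8, 9/71)))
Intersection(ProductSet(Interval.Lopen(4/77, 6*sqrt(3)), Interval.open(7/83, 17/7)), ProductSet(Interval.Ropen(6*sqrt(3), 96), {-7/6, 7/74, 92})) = ProductSet({6*sqrt(3)}, {7/74})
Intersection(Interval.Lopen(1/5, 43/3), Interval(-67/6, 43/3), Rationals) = Intersection(Interval.Lopen(1/5, 43/3), Rationals)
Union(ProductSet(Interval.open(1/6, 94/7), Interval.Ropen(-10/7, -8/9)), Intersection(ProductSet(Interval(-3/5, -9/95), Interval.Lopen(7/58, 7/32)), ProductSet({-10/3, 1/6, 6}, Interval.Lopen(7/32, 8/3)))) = ProductSet(Interval.open(1/6, 94/7), Interval.Ropen(-10/7, -8/9))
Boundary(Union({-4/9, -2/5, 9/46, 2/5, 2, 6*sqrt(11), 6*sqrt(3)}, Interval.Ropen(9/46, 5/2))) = {-4/9, -2/5, 9/46, 5/2, 6*sqrt(11), 6*sqrt(3)}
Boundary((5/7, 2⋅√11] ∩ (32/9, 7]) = {32/9, 2⋅√11}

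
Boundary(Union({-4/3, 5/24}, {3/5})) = {-4/3, 5/24, 3/5}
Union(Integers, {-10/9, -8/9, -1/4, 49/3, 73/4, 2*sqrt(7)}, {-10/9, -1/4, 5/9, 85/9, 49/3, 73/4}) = Union({-10/9, -8/9, -1/4, 5/9, 85/9, 49/3, 73/4, 2*sqrt(7)}, Integers)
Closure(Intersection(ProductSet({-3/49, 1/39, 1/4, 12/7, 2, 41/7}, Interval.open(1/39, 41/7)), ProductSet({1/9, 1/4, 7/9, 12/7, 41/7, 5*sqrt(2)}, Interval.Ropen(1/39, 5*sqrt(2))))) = ProductSet({1/4, 12/7, 41/7}, Interval(1/39, 41/7))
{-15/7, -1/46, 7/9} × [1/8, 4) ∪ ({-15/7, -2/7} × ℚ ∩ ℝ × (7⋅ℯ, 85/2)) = ({-15/7, -1/46, 7/9} × [1/8, 4)) ∪ ({-15/7, -2/7} × (ℚ ∩ (7⋅ℯ, 85/2)))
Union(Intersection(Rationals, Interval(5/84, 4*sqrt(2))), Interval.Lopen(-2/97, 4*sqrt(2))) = Union(Intersection(Interval(5/84, 4*sqrt(2)), Rationals), Interval.Lopen(-2/97, 4*sqrt(2)))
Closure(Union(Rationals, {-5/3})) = Reals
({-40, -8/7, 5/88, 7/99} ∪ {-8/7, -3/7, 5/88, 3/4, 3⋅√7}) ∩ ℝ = {-40, -8/7, -3/7, 5/88, 7/99, 3/4, 3⋅√7}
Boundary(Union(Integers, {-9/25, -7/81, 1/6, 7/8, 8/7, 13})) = Union({-9/25, -7/81, 1/6, 7/8, 8/7}, Integers)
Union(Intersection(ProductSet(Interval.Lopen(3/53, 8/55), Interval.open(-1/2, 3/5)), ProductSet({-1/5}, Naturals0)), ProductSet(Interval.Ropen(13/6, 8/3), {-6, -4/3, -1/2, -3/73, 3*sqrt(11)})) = ProductSet(Interval.Ropen(13/6, 8/3), {-6, -4/3, -1/2, -3/73, 3*sqrt(11)})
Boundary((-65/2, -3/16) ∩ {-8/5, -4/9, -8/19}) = {-8/5, -4/9, -8/19}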